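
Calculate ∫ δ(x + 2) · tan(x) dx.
- \tan{\left(2 \right)}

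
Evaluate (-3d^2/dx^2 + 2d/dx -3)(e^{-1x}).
- 8 e^{- x}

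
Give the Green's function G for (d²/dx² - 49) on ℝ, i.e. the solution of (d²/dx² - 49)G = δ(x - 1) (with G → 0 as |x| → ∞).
-\frac{e^{-7|x - 1|}}{14}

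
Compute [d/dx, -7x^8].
- 56 x^{7}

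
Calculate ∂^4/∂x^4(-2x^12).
- 23760 x^{8}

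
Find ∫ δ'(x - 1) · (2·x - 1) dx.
-2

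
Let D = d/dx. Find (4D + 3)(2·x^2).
2 x \left(3 x + 8\right)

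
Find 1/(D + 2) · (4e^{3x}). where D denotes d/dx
\frac{4 e^{3 x}}{5}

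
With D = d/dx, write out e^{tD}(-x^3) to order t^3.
- t^{3} - 3 t^{2} x - 3 t x^{2} - x^{3}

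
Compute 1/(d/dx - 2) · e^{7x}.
\frac{e^{7 x}}{5}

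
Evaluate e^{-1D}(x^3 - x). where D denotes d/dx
x \left(x^{2} - 3 x + 2\right)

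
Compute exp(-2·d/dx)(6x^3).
6 x^{3} - 36 x^{2} + 72 x - 48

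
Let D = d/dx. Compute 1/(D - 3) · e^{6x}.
\frac{e^{6 x}}{3}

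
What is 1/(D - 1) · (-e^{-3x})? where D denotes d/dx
\frac{e^{- 3 x}}{4}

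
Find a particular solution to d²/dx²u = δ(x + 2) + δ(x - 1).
\frac{|x + 2|}{2} + \frac{|x - 1|}{2}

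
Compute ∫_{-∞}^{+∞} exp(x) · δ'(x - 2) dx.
- e^{2}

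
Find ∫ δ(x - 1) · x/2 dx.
\frac{1}{2}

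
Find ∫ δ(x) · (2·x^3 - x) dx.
0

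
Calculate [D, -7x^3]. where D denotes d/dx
- 21 x^{2}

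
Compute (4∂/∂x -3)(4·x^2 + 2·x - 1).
- 12 x^{2} + 26 x + 11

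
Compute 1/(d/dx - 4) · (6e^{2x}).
- 3 e^{2 x}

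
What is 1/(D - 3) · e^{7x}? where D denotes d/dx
\frac{e^{7 x}}{4}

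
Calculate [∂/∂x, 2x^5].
10 x^{4}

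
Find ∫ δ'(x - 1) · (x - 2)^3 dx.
-3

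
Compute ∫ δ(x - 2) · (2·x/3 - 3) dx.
- \frac{5}{3}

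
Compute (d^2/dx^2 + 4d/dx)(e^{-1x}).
- 3 e^{- x}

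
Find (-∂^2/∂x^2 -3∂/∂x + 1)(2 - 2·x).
8 - 2 x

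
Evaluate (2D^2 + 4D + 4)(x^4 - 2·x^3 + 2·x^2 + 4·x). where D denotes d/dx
4 x^{4} + 8 x^{3} + 8 x^{2} + 8 x + 24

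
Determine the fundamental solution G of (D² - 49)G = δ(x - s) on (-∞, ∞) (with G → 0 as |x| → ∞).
-\frac{e^{-7|x-s|}}{14}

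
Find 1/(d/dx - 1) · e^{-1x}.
- \frac{e^{- x}}{2}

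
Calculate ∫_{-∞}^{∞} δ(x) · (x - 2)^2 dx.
4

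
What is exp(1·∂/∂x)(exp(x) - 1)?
e^{x + 1} - 1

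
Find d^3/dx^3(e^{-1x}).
- e^{- x}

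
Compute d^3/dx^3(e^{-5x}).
- 125 e^{- 5 x}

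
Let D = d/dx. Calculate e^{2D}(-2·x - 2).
- 2 x - 6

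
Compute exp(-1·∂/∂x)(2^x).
2^{x - 1}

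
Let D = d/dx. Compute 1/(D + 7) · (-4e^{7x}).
- \frac{2 e^{7 x}}{7}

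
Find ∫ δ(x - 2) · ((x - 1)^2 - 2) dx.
-1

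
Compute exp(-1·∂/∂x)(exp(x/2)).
e^{\frac{x}{2} - \frac{1}{2}}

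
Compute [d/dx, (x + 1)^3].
3 \left(x + 1\right)^{2}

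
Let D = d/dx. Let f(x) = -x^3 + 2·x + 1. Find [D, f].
2 - 3 x^{2}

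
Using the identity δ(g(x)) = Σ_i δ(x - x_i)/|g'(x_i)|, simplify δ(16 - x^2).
\frac{\delta(x - 4) + \delta(x + 4)}{8}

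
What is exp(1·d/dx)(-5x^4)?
- 5 x^{4} - 20 x^{3} - 30 x^{2} - 20 x - 5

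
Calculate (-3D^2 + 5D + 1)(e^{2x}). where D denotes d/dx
- e^{2 x}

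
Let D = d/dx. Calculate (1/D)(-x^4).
- \frac{x^{5}}{5}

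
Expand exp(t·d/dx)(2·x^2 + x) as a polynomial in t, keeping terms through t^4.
2 t^{2} + t \left(4 x + 1\right) + 2 x^{2} + x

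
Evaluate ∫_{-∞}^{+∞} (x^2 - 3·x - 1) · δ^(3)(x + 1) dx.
0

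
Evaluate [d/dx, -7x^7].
- 49 x^{6}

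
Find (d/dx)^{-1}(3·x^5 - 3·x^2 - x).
\frac{x^{6}}{2} - x^{3} - \frac{x^{2}}{2}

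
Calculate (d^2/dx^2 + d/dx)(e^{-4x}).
12 e^{- 4 x}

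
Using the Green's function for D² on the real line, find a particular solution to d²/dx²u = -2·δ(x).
-|x|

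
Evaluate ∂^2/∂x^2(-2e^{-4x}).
- 32 e^{- 4 x}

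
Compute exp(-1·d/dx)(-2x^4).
- 2 x^{4} + 8 x^{3} - 12 x^{2} + 8 x - 2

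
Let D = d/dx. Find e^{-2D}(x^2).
x^{2} - 4 x + 4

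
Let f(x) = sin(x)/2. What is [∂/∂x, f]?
\frac{\cos{\left(x \right)}}{2}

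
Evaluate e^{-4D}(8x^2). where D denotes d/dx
8 x^{2} - 64 x + 128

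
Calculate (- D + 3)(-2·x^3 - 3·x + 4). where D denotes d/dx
- 6 x^{3} + 6 x^{2} - 9 x + 15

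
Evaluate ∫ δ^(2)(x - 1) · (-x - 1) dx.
0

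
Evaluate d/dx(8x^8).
64 x^{7}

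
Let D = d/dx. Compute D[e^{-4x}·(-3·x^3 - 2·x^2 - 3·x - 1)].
\left(12 x^{3} - x^{2} + 8 x + 1\right) e^{- 4 x}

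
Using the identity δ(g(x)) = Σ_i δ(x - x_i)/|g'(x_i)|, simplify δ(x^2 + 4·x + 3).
\frac{\delta(x + 3) + \delta(x + 1)}{2}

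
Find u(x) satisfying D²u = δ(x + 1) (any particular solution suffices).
\frac{|x + 1|}{2}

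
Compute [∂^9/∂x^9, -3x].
-27\frac{d^{8}}{dx^{8}}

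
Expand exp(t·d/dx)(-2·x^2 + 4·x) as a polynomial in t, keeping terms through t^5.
- 2 t^{2} - 4 t \left(x - 1\right) - 2 x^{2} + 4 x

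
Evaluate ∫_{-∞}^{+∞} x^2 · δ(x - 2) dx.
4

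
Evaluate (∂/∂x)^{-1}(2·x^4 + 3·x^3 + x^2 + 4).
\frac{2 x^{5}}{5} + \frac{3 x^{4}}{4} + \frac{x^{3}}{3} + 4 x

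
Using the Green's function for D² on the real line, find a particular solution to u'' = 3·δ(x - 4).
\frac{3|x - 4|}{2}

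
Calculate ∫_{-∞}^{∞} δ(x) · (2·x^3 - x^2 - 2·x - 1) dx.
-1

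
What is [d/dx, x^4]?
4 x^{3}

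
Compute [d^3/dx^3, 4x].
12\frac{d^{2}}{dx^{2}}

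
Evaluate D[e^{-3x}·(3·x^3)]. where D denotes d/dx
9 x^{2} \left(1 - x\right) e^{- 3 x}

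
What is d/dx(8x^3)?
24 x^{2}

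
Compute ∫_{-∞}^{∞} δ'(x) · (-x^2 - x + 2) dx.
1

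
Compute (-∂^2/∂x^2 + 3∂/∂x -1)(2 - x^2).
x \left(x - 6\right)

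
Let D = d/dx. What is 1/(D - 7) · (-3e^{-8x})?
\frac{e^{- 8 x}}{5}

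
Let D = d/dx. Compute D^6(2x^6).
1440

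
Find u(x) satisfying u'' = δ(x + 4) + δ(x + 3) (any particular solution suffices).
\frac{|x + 4|}{2} + \frac{|x + 3|}{2}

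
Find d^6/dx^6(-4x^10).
- 604800 x^{4}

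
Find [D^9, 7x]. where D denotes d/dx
63D^{8}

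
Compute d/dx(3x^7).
21 x^{6}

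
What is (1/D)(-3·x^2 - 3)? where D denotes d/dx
- x^{3} - 3 x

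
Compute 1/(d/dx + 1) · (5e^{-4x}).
- \frac{5 e^{- 4 x}}{3}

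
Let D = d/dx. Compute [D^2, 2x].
4D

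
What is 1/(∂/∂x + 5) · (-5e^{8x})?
- \frac{5 e^{8 x}}{13}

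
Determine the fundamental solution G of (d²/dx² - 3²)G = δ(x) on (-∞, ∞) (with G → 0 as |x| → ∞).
-\frac{e^{-3|x|}}{6}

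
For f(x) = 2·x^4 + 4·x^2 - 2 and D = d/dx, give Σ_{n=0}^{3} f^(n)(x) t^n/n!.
8 t^{3} x + 4 t^{2} \left(3 x^{2} + 1\right) + 8 t x \left(x^{2} + 1\right) + 2 x^{4} + 4 x^{2} - 2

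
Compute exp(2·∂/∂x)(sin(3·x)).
\sin{\left(3 x + 6 \right)}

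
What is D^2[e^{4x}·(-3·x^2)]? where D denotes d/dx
\left(- 48 x^{2} - 48 x - 6\right) e^{4 x}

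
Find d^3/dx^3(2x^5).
120 x^{2}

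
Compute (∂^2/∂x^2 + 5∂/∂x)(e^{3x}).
24 e^{3 x}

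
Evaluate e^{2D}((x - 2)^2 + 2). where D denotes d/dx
x^{2} + 2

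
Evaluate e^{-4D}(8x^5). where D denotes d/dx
8 x^{5} - 160 x^{4} + 1280 x^{3} - 5120 x^{2} + 10240 x - 8192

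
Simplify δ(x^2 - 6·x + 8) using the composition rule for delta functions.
\frac{\delta(x - 4) + \delta(x - 2)}{2}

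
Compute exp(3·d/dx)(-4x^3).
- 4 x^{3} - 36 x^{2} - 108 x - 108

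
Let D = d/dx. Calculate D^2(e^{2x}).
4 e^{2 x}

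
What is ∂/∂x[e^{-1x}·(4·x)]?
4 \left(1 - x\right) e^{- x}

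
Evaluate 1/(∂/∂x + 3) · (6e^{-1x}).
3 e^{- x}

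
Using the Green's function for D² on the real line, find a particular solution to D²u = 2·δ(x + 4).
|x + 4|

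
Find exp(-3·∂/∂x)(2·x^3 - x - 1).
2 x^{3} - 18 x^{2} + 53 x - 52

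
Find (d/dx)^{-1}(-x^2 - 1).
- \frac{x^{3}}{3} - x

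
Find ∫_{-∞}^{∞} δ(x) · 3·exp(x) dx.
3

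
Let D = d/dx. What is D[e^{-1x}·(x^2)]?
x \left(2 - x\right) e^{- x}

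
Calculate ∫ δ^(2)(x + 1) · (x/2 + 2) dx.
0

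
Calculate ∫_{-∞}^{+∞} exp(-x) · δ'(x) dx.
1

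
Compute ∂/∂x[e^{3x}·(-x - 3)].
\left(- 3 x - 10\right) e^{3 x}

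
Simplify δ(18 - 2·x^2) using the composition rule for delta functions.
\frac{\delta(x - 3) + \delta(x + 3)}{12}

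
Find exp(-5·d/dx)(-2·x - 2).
8 - 2 x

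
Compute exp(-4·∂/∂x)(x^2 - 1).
x^{2} - 8 x + 15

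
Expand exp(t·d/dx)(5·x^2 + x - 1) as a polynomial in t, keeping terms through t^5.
5 t^{2} + t \left(10 x + 1\right) + 5 x^{2} + x - 1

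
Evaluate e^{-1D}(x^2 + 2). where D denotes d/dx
x^{2} - 2 x + 3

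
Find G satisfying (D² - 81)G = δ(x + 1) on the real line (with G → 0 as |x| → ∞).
-\frac{e^{-9|x + 1|}}{18}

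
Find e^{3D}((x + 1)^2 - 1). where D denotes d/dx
x^{2} + 8 x + 15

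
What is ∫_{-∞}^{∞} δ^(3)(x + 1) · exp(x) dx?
- \frac{1}{e}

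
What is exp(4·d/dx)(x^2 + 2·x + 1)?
x^{2} + 10 x + 25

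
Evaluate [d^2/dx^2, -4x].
-8\frac{d}{dx}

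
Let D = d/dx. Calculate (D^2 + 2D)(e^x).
3 e^{x}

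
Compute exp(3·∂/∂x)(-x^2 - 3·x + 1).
- x^{2} - 9 x - 17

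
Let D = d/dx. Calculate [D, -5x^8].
- 40 x^{7}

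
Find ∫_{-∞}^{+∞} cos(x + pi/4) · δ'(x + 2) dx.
\cos{\left(\frac{\pi}{4} + 2 \right)}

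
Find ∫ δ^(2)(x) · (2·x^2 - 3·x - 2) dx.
4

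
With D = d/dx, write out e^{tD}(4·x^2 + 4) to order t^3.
4 t^{2} + 8 t x + 4 x^{2} + 4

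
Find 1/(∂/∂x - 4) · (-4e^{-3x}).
\frac{4 e^{- 3 x}}{7}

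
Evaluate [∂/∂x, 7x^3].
21 x^{2}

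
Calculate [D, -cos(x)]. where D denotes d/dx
\sin{\left(x \right)}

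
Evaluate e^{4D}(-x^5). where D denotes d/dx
- x^{5} - 20 x^{4} - 160 x^{3} - 640 x^{2} - 1280 x - 1024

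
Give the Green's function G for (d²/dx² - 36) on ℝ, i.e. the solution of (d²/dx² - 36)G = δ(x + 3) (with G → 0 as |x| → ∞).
-\frac{e^{-6|x + 3|}}{12}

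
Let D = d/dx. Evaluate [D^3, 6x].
18D^{2}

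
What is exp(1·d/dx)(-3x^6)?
- 3 x^{6} - 18 x^{5} - 45 x^{4} - 60 x^{3} - 45 x^{2} - 18 x - 3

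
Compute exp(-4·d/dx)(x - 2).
x - 6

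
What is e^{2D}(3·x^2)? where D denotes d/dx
3 x^{2} + 12 x + 12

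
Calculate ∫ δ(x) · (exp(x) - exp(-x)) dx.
0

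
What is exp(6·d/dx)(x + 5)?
x + 11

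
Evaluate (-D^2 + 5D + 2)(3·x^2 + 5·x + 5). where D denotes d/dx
6 x^{2} + 40 x + 29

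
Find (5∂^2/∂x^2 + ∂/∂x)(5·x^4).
20 x^{2} \left(x + 15\right)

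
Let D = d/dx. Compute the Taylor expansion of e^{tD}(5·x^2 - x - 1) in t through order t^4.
5 t^{2} + t \left(10 x - 1\right) + 5 x^{2} - x - 1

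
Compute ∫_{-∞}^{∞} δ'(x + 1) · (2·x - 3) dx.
-2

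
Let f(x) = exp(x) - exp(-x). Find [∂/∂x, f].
2 \cosh{\left(x \right)}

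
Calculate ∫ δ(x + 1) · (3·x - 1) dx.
-4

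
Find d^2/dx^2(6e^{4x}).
96 e^{4 x}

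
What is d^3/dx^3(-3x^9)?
- 1512 x^{6}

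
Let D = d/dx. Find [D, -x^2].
- 2 x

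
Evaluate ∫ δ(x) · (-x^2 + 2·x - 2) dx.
-2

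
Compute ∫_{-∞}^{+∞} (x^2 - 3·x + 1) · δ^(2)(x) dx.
2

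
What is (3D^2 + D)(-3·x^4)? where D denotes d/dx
12 x^{2} \left(- x - 9\right)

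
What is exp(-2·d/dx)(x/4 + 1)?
\frac{x}{4} + \frac{1}{2}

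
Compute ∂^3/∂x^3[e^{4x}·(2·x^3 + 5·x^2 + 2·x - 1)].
\left(128 x^{3} + 608 x^{2} + 752 x + 164\right) e^{4 x}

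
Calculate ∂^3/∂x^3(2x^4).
48 x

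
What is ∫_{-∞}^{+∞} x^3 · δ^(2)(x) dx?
0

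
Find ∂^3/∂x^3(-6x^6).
- 720 x^{3}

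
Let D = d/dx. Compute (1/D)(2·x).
x^{2}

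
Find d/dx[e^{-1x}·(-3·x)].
3 \left(x - 1\right) e^{- x}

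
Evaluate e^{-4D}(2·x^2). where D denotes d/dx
2 x^{2} - 16 x + 32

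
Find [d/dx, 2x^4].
8 x^{3}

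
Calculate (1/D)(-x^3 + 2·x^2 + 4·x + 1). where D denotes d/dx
- \frac{x^{4}}{4} + \frac{2 x^{3}}{3} + 2 x^{2} + x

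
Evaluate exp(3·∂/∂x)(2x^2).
2 x^{2} + 12 x + 18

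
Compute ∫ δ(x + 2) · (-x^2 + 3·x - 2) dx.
-12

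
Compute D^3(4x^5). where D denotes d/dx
240 x^{2}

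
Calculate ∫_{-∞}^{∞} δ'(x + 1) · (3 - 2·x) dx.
2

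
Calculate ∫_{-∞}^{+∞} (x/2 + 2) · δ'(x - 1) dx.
- \frac{1}{2}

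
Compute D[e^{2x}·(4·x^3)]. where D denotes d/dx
x^{2} \left(8 x + 12\right) e^{2 x}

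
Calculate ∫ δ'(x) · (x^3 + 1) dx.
0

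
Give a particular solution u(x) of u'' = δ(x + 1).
\frac{|x + 1|}{2}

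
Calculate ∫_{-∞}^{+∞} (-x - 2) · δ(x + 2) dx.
0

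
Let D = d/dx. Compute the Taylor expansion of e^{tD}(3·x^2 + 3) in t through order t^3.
3 t^{2} + 6 t x + 3 x^{2} + 3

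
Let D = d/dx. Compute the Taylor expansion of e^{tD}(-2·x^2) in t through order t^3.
- 2 t^{2} - 4 t x - 2 x^{2}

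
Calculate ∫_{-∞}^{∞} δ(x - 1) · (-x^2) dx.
-1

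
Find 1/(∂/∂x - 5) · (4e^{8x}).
\frac{4 e^{8 x}}{3}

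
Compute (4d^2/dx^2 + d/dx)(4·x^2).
8 x + 32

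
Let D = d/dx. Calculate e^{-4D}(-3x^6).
- 3 x^{6} + 72 x^{5} - 720 x^{4} + 3840 x^{3} - 11520 x^{2} + 18432 x - 12288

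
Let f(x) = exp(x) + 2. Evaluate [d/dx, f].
e^{x}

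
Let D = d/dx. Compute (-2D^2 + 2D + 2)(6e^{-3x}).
- 132 e^{- 3 x}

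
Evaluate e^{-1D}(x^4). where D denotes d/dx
x^{4} - 4 x^{3} + 6 x^{2} - 4 x + 1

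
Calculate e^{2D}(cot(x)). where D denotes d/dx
\cot{\left(x + 2 \right)}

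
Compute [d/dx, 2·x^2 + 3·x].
4 x + 3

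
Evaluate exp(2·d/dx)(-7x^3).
- 7 x^{3} - 42 x^{2} - 84 x - 56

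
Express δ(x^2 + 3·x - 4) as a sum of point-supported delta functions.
\frac{\delta(x + 4) + \delta(x - 1)}{5}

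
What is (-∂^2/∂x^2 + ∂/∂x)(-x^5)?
5 x^{3} \left(4 - x\right)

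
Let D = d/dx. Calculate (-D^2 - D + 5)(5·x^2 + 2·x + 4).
25 x^{2} + 8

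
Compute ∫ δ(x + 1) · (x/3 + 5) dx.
\frac{14}{3}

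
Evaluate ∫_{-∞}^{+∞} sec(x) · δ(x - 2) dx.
\sec{\left(2 \right)}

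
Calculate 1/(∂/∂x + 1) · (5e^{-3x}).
- \frac{5 e^{- 3 x}}{2}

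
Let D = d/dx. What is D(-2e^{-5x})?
10 e^{- 5 x}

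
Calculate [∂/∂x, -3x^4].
- 12 x^{3}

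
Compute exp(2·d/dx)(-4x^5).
- 4 x^{5} - 40 x^{4} - 160 x^{3} - 320 x^{2} - 320 x - 128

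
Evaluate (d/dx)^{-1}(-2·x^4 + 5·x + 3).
- \frac{2 x^{5}}{5} + \frac{5 x^{2}}{2} + 3 x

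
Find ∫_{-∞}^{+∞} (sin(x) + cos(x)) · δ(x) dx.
1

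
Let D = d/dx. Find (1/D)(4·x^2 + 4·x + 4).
\frac{4 x^{3}}{3} + 2 x^{2} + 4 x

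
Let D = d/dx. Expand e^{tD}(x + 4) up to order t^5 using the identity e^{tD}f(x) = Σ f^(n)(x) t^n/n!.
t + x + 4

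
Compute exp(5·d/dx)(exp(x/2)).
e^{\frac{x}{2} + \frac{5}{2}}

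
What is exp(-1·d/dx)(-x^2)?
- x^{2} + 2 x - 1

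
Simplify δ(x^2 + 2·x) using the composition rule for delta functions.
\frac{\delta(x + 2) + \delta(x)}{2}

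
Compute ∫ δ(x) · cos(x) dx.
1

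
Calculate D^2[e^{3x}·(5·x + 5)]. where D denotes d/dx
\left(45 x + 75\right) e^{3 x}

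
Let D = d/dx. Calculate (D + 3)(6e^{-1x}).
12 e^{- x}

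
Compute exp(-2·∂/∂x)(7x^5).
7 x^{5} - 70 x^{4} + 280 x^{3} - 560 x^{2} + 560 x - 224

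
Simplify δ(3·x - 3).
\frac{\delta(x - 1)}{3}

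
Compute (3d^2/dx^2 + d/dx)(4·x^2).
8 x + 24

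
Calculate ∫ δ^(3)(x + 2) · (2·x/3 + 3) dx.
0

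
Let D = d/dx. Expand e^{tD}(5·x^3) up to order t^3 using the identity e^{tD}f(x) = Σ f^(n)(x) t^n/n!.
5 t^{3} + 15 t^{2} x + 15 t x^{2} + 5 x^{3}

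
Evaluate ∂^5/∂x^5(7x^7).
17640 x^{2}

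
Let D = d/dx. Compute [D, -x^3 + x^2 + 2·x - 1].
- 3 x^{2} + 2 x + 2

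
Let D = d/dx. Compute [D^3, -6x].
-18D^{2}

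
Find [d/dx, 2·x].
2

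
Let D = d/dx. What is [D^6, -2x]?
-12D^{5}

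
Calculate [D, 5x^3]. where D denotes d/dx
15 x^{2}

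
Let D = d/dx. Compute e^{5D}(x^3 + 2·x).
x^{3} + 15 x^{2} + 77 x + 135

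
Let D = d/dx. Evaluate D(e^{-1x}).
- e^{- x}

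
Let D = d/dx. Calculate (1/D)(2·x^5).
\frac{x^{6}}{3}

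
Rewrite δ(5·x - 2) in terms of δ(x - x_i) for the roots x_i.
\frac{\delta(x - 2/5)}{5}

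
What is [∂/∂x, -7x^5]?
- 35 x^{4}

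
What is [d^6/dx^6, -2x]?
-12\frac{d^{5}}{dx^{5}}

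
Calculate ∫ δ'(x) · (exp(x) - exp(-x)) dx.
-2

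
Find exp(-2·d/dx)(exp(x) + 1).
e^{x - 2} + 1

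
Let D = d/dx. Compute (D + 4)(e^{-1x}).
3 e^{- x}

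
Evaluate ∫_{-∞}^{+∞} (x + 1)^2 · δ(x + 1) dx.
0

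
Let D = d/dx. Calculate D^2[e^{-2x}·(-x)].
4 \left(1 - x\right) e^{- 2 x}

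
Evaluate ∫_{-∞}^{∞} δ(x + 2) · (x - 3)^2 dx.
25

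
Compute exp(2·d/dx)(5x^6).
5 x^{6} + 60 x^{5} + 300 x^{4} + 800 x^{3} + 1200 x^{2} + 960 x + 320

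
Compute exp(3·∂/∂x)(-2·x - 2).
- 2 x - 8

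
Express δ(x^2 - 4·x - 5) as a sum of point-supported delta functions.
\frac{\delta(x - 5) + \delta(x + 1)}{6}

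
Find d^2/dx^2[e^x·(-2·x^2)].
2 \left(- x^{2} - 4 x - 2\right) e^{x}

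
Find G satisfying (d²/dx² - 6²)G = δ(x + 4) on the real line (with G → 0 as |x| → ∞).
-\frac{e^{-6|x + 4|}}{12}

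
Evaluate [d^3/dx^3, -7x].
-21\frac{d^{2}}{dx^{2}}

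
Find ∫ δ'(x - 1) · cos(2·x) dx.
2 \sin{\left(2 \right)}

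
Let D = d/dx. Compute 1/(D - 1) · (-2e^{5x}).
- \frac{e^{5 x}}{2}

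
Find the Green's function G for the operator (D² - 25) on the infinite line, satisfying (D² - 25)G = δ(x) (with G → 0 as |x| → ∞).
-\frac{e^{-5|x|}}{10}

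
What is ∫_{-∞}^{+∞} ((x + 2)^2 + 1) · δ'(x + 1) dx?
-2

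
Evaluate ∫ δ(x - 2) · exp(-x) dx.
e^{-2}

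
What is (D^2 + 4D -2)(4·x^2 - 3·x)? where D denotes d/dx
- 8 x^{2} + 38 x - 4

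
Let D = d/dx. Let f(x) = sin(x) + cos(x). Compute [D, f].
- \sin{\left(x \right)} + \cos{\left(x \right)}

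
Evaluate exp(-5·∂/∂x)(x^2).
x^{2} - 10 x + 25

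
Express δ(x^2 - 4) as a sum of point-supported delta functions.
\frac{\delta(x + 2) + \delta(x - 2)}{4}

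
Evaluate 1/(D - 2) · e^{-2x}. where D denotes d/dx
- \frac{e^{- 2 x}}{4}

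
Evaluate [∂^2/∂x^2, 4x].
8\frac{d}{dx}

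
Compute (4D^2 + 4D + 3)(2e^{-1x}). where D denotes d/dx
6 e^{- x}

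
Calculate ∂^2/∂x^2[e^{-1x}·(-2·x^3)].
2 x \left(- x^{2} + 6 x - 6\right) e^{- x}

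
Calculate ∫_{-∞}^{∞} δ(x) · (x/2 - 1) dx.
-1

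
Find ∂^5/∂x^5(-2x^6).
- 1440 x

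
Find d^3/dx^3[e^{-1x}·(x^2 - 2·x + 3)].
\left(- x^{2} + 8 x - 15\right) e^{- x}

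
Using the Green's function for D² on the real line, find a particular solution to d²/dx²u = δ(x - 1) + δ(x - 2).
\frac{|x - 1|}{2} + \frac{|x - 2|}{2}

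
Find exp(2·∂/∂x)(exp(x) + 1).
e^{x + 2} + 1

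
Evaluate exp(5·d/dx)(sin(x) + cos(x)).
\sqrt{2} \sin{\left(x + \frac{\pi}{4} + 5 \right)}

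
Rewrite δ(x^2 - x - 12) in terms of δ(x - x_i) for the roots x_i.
\frac{\delta(x - 4) + \delta(x + 3)}{7}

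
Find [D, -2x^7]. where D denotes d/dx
- 14 x^{6}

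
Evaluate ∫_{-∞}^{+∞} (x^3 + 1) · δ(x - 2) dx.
9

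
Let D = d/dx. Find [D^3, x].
3D^{2}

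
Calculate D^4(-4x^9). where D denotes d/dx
- 12096 x^{5}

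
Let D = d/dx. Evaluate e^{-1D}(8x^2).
8 x^{2} - 16 x + 8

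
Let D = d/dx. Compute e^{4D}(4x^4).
4 x^{4} + 64 x^{3} + 384 x^{2} + 1024 x + 1024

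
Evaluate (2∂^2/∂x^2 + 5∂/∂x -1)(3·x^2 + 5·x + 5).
- 3 x^{2} + 25 x + 32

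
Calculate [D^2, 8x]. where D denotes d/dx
16D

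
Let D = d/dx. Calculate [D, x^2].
2 x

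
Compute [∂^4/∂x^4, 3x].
12\frac{d^{3}}{dx^{3}}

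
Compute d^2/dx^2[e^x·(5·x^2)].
5 \left(x^{2} + 4 x + 2\right) e^{x}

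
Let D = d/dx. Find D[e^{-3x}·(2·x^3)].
6 x^{2} \left(1 - x\right) e^{- 3 x}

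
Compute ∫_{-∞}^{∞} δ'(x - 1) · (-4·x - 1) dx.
4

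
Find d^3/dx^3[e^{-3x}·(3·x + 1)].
27 \left(2 - 3 x\right) e^{- 3 x}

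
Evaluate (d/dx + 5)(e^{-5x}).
0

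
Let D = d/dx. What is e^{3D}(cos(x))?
\cos{\left(x + 3 \right)}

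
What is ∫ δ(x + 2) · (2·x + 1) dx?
-3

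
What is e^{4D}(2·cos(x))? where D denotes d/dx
2 \cos{\left(x + 4 \right)}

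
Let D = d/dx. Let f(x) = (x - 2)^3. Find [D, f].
3 \left(x - 2\right)^{2}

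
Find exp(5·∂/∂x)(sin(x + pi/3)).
\sin{\left(x + \frac{\pi}{3} + 5 \right)}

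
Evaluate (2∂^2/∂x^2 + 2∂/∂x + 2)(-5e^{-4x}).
- 130 e^{- 4 x}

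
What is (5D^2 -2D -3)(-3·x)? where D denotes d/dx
9 x + 6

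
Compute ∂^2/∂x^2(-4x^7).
- 168 x^{5}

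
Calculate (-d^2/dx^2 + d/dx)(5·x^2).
10 x - 10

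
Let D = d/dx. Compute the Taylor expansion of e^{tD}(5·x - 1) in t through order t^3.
5 t + 5 x - 1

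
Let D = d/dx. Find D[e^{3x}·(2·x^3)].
6 x^{2} \left(x + 1\right) e^{3 x}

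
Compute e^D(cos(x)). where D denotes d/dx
\cos{\left(x + 1 \right)}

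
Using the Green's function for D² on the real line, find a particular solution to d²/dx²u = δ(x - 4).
\frac{|x - 4|}{2}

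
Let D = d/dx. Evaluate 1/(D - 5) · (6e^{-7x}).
- \frac{e^{- 7 x}}{2}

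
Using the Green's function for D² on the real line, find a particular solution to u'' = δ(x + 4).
\frac{|x + 4|}{2}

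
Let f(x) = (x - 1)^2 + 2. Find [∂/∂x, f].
2 x - 2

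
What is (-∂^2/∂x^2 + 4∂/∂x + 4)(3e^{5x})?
- 3 e^{5 x}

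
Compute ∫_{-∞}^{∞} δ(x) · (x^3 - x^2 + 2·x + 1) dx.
1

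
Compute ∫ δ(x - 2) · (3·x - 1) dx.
5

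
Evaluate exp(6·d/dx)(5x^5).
5 x^{5} + 150 x^{4} + 1800 x^{3} + 10800 x^{2} + 32400 x + 38880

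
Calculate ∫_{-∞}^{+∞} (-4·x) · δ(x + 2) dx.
8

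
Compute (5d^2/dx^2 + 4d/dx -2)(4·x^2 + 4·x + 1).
- 8 x^{2} + 24 x + 54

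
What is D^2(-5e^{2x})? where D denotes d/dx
- 20 e^{2 x}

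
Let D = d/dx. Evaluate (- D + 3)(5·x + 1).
15 x - 2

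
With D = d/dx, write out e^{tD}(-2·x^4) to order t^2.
2 x^{2} \left(- 6 t^{2} - 4 t x - x^{2}\right)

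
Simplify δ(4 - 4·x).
\frac{\delta(x - 1)}{4}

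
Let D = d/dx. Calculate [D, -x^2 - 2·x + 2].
- 2 x - 2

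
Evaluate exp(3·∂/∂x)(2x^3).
2 x^{3} + 18 x^{2} + 54 x + 54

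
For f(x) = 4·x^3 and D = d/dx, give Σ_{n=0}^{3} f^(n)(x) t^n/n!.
4 t^{3} + 12 t^{2} x + 12 t x^{2} + 4 x^{3}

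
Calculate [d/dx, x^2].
2 x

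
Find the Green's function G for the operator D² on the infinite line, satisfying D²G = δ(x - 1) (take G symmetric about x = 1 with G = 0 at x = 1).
\frac{|x - 1|}{2}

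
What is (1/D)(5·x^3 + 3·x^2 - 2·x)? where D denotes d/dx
\frac{5 x^{4}}{4} + x^{3} - x^{2}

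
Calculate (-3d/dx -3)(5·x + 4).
- 15 x - 27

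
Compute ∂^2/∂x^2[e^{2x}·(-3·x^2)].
\left(- 12 x^{2} - 24 x - 6\right) e^{2 x}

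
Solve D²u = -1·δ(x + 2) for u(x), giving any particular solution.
-\frac{|x + 2|}{2}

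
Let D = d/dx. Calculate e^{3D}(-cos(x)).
- \cos{\left(x + 3 \right)}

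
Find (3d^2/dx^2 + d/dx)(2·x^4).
8 x^{2} \left(x + 9\right)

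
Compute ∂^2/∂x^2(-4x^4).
- 48 x^{2}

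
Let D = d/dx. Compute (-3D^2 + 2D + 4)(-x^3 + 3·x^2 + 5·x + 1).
- 4 x^{3} + 6 x^{2} + 50 x - 4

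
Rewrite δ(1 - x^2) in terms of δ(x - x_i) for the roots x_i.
\frac{\delta(x - 1) + \delta(x + 1)}{2}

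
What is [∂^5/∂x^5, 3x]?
15\frac{d^{4}}{dx^{4}}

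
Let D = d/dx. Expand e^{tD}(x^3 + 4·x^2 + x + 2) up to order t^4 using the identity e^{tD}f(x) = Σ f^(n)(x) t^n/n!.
t^{3} + t^{2} \left(3 x + 4\right) + t \left(3 x^{2} + 8 x + 1\right) + x^{3} + 4 x^{2} + x + 2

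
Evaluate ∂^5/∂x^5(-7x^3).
0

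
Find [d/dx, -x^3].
- 3 x^{2}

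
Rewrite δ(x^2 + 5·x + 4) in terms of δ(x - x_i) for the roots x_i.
\frac{\delta(x + 4) + \delta(x + 1)}{3}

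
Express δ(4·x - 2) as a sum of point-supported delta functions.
\frac{\delta(x - 1/2)}{4}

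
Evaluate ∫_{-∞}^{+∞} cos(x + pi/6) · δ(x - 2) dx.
\cos{\left(\frac{\pi}{6} + 2 \right)}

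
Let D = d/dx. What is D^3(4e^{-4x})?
- 256 e^{- 4 x}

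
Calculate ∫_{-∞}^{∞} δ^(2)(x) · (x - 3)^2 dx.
2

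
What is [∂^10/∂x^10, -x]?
-10\frac{d^{9}}{dx^{9}}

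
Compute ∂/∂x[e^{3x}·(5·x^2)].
5 x \left(3 x + 2\right) e^{3 x}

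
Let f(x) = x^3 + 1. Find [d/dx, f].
3 x^{2}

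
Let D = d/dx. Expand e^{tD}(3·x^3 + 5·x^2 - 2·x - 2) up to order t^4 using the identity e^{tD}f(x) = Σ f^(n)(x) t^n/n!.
3 t^{3} + t^{2} \left(9 x + 5\right) + t \left(9 x^{2} + 10 x - 2\right) + 3 x^{3} + 5 x^{2} - 2 x - 2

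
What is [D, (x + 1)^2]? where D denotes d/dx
2 x + 2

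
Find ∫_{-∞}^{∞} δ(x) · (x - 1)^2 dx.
1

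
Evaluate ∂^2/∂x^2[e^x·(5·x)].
5 \left(x + 2\right) e^{x}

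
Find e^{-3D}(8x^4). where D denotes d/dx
8 x^{4} - 96 x^{3} + 432 x^{2} - 864 x + 648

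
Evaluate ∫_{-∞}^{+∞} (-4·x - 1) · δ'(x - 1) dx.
4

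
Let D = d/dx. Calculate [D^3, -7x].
-21D^{2}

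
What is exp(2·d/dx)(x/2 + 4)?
\frac{x}{2} + 5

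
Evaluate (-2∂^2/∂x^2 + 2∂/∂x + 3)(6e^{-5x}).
- 342 e^{- 5 x}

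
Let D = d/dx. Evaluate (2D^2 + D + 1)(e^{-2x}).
7 e^{- 2 x}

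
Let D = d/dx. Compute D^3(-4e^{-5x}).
500 e^{- 5 x}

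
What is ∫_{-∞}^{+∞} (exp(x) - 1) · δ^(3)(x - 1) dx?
- e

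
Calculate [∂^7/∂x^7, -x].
-7\frac{d^{6}}{dx^{6}}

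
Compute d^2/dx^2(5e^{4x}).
80 e^{4 x}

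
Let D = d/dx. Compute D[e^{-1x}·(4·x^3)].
4 x^{2} \left(3 - x\right) e^{- x}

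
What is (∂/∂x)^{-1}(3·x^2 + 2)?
x^{3} + 2 x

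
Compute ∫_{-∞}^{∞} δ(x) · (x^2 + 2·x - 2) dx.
-2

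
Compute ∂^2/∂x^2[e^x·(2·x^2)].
2 \left(x^{2} + 4 x + 2\right) e^{x}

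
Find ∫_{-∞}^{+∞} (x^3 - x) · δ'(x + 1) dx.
-2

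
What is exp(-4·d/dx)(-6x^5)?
- 6 x^{5} + 120 x^{4} - 960 x^{3} + 3840 x^{2} - 7680 x + 6144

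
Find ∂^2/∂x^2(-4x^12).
- 528 x^{10}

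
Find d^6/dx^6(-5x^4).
0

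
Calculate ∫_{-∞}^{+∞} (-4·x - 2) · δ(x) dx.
-2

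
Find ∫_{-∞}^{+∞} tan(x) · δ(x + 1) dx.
- \tan{\left(1 \right)}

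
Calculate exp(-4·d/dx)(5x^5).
5 x^{5} - 100 x^{4} + 800 x^{3} - 3200 x^{2} + 6400 x - 5120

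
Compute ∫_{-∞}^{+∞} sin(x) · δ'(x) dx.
-1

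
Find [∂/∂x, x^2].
2 x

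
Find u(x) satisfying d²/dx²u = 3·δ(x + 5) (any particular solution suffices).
\frac{3|x + 5|}{2}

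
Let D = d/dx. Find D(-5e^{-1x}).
5 e^{- x}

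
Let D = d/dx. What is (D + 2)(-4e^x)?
- 12 e^{x}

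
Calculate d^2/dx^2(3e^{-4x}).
48 e^{- 4 x}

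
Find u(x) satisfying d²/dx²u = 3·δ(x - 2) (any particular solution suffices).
\frac{3|x - 2|}{2}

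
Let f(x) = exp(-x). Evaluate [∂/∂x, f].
- e^{- x}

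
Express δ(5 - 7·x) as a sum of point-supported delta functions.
\frac{\delta(x - 5/7)}{7}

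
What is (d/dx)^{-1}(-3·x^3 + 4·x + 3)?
- \frac{3 x^{4}}{4} + 2 x^{2} + 3 x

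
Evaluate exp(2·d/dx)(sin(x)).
\sin{\left(x + 2 \right)}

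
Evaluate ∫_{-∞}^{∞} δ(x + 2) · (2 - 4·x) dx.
10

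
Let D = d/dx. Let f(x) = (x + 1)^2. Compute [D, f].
2 x + 2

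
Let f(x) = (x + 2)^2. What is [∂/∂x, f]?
2 x + 4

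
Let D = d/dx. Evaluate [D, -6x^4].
- 24 x^{3}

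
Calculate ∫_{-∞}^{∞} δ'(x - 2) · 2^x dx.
- \log{\left(16 \right)}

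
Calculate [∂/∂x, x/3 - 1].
\frac{1}{3}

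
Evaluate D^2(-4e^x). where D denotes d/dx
- 4 e^{x}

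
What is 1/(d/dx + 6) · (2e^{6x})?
\frac{e^{6 x}}{6}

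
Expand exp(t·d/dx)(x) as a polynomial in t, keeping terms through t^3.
t + x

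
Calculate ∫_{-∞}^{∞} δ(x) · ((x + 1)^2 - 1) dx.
0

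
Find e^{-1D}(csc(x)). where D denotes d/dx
\csc{\left(x - 1 \right)}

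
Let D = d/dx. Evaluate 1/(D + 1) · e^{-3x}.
- \frac{e^{- 3 x}}{2}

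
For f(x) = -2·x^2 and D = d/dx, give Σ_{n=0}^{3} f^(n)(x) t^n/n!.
- 2 t^{2} - 4 t x - 2 x^{2}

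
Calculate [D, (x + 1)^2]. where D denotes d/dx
2 x + 2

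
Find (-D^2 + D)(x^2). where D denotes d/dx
2 x - 2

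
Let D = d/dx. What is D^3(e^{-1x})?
- e^{- x}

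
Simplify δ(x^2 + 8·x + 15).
\frac{\delta(x + 5) + \delta(x + 3)}{2}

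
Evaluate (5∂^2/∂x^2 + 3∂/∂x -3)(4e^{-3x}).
132 e^{- 3 x}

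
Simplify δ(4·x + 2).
\frac{\delta(x + 1/2)}{4}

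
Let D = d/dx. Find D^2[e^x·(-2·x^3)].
- 2 x \left(x^{2} + 6 x + 6\right) e^{x}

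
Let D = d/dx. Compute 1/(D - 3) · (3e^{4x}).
3 e^{4 x}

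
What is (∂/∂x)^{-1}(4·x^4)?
\frac{4 x^{5}}{5}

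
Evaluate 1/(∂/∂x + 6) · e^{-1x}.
\frac{e^{- x}}{5}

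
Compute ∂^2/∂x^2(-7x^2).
-14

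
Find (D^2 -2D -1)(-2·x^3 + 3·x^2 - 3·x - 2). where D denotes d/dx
2 x^{3} + 9 x^{2} - 21 x + 14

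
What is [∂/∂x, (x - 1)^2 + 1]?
2 x - 2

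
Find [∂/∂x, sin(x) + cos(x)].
- \sin{\left(x \right)} + \cos{\left(x \right)}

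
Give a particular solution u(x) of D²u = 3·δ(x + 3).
\frac{3|x + 3|}{2}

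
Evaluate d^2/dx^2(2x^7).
84 x^{5}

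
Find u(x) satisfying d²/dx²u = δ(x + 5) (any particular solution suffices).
\frac{|x + 5|}{2}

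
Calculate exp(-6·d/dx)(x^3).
x^{3} - 18 x^{2} + 108 x - 216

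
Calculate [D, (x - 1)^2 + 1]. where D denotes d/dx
2 x - 2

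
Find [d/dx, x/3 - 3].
\frac{1}{3}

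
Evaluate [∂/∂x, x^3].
3 x^{2}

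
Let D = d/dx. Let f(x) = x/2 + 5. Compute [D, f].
\frac{1}{2}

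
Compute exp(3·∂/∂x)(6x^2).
6 x^{2} + 36 x + 54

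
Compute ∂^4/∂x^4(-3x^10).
- 15120 x^{6}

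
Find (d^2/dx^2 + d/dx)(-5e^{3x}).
- 60 e^{3 x}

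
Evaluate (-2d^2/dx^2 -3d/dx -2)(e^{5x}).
- 67 e^{5 x}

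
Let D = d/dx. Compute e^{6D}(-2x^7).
- 2 x^{7} - 84 x^{6} - 1512 x^{5} - 15120 x^{4} - 90720 x^{3} - 326592 x^{2} - 653184 x - 559872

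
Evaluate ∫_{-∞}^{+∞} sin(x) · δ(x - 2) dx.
\sin{\left(2 \right)}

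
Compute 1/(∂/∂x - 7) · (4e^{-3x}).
- \frac{2 e^{- 3 x}}{5}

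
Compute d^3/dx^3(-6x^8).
- 2016 x^{5}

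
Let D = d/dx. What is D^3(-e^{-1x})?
e^{- x}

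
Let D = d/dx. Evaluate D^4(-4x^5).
- 480 x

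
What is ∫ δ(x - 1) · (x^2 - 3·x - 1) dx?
-3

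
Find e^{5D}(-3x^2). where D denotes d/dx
- 3 x^{2} - 30 x - 75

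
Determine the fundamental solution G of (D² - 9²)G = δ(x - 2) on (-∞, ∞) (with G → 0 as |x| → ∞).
-\frac{e^{-9|x - 2|}}{18}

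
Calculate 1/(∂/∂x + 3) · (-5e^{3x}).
- \frac{5 e^{3 x}}{6}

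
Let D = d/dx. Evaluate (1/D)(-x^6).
- \frac{x^{7}}{7}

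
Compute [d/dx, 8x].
8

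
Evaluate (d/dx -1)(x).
1 - x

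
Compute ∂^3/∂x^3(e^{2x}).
8 e^{2 x}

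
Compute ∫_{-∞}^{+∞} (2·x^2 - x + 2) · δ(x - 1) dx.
3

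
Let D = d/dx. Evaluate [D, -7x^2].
- 14 x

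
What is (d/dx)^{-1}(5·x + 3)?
\frac{5 x^{2}}{2} + 3 x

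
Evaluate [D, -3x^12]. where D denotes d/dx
- 36 x^{11}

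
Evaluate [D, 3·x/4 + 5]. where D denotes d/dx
\frac{3}{4}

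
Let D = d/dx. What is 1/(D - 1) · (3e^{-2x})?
- e^{- 2 x}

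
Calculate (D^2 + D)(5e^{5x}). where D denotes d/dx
150 e^{5 x}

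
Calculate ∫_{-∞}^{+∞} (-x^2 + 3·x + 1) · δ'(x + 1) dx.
-5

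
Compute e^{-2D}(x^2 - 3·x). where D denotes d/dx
x^{2} - 7 x + 10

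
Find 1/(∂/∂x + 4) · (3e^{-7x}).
- e^{- 7 x}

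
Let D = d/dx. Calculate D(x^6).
6 x^{5}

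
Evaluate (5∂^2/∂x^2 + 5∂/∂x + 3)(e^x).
13 e^{x}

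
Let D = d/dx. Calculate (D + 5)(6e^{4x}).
54 e^{4 x}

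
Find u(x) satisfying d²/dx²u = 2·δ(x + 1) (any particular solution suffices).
|x + 1|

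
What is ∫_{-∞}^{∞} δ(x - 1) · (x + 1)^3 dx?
8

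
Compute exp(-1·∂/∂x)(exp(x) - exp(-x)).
- e^{1 - x} + e^{x - 1}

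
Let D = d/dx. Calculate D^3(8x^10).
5760 x^{7}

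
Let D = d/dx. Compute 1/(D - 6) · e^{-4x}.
- \frac{e^{- 4 x}}{10}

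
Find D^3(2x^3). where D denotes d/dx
12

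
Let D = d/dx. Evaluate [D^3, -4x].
-12D^{2}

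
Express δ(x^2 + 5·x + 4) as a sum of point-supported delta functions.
\frac{\delta(x + 4) + \delta(x + 1)}{3}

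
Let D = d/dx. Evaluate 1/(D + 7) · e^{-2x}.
\frac{e^{- 2 x}}{5}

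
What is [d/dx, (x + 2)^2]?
2 x + 4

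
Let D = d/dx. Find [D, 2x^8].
16 x^{7}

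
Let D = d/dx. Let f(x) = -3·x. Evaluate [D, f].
-3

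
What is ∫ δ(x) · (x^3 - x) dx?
0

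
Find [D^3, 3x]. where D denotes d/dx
9D^{2}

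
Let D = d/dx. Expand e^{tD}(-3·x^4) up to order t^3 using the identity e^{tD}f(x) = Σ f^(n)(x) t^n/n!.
3 x \left(- 4 t^{3} - 6 t^{2} x - 4 t x^{2} - x^{3}\right)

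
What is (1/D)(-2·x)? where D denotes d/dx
- x^{2}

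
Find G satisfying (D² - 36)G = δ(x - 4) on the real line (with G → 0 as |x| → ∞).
-\frac{e^{-6|x - 4|}}{12}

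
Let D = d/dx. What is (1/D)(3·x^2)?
x^{3}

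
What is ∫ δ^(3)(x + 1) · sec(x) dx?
\left(5 + 6 \tan^{2}{\left(1 \right)}\right) \tan{\left(1 \right)} \sec{\left(1 \right)}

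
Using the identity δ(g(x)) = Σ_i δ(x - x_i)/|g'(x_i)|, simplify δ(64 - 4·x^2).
\frac{\delta(x - 4) + \delta(x + 4)}{32}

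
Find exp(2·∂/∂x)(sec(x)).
\sec{\left(x + 2 \right)}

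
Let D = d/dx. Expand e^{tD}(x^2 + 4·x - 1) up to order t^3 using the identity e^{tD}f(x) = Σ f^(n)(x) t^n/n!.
t^{2} + 2 t \left(x + 2\right) + x^{2} + 4 x - 1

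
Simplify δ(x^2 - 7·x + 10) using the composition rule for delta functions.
\frac{\delta(x - 5) + \delta(x - 2)}{3}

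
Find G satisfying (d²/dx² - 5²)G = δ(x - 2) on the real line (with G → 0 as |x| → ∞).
-\frac{e^{-5|x - 2|}}{10}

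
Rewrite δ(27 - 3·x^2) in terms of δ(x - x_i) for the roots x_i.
\frac{\delta(x - 3) + \delta(x + 3)}{18}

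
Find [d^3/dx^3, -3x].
-9\frac{d^{2}}{dx^{2}}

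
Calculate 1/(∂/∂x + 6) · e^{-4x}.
\frac{e^{- 4 x}}{2}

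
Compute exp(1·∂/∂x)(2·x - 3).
2 x - 1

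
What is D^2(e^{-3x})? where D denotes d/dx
9 e^{- 3 x}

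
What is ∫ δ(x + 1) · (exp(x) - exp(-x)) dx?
- 2 \sinh{\left(1 \right)}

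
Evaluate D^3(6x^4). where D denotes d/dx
144 x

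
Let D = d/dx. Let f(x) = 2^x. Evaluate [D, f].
2^{x} \log{\left(2 \right)}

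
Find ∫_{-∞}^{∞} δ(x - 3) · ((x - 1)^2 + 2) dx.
6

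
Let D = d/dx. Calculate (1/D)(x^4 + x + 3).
\frac{x^{5}}{5} + \frac{x^{2}}{2} + 3 x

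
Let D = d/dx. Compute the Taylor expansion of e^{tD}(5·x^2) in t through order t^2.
5 t^{2} + 10 t x + 5 x^{2}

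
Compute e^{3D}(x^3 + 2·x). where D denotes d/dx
x^{3} + 9 x^{2} + 29 x + 33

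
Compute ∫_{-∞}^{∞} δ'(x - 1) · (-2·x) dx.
2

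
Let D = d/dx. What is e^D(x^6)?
x^{6} + 6 x^{5} + 15 x^{4} + 20 x^{3} + 15 x^{2} + 6 x + 1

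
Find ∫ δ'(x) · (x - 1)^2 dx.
2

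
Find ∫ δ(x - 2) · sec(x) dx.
\sec{\left(2 \right)}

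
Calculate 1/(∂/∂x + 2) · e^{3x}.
\frac{e^{3 x}}{5}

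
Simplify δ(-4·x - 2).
\frac{\delta(x + 1/2)}{4}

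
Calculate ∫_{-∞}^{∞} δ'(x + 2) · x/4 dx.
- \frac{1}{4}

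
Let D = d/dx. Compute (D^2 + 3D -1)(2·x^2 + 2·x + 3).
- 2 x^{2} + 10 x + 7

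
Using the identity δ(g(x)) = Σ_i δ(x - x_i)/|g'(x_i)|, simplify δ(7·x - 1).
\frac{\delta(x - 1/7)}{7}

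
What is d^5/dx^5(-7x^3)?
0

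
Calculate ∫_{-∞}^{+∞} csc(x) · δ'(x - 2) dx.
\cot{\left(2 \right)} \csc{\left(2 \right)}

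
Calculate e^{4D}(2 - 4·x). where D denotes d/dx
- 4 x - 14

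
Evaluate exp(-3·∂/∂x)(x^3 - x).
x^{3} - 9 x^{2} + 26 x - 24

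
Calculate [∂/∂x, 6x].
6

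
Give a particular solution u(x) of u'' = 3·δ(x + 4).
\frac{3|x + 4|}{2}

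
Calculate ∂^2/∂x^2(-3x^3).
- 18 x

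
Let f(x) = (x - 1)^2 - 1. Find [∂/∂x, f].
2 x - 2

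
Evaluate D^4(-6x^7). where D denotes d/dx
- 5040 x^{3}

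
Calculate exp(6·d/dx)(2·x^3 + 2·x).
2 x^{3} + 36 x^{2} + 218 x + 444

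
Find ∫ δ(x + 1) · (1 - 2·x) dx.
3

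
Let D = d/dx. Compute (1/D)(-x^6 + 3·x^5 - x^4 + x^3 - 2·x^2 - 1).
- \frac{x^{7}}{7} + \frac{x^{6}}{2} - \frac{x^{5}}{5} + \frac{x^{4}}{4} - \frac{2 x^{3}}{3} - x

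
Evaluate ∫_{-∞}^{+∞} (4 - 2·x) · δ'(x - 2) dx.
2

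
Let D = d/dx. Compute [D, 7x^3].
21 x^{2}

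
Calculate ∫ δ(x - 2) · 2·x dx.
4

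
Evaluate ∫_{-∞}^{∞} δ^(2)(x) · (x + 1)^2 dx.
2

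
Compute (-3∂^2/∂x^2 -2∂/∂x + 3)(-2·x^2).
- 6 x^{2} + 8 x + 12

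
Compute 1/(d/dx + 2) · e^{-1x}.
e^{- x}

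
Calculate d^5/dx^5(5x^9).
75600 x^{4}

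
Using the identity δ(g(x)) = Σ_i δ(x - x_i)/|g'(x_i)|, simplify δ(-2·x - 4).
\frac{\delta(x + 2)}{2}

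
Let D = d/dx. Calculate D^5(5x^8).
33600 x^{3}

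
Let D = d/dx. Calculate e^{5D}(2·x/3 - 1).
\frac{2 x}{3} + \frac{7}{3}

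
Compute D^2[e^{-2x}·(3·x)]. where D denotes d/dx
12 \left(x - 1\right) e^{- 2 x}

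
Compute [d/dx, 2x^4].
8 x^{3}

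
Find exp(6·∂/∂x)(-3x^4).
- 3 x^{4} - 72 x^{3} - 648 x^{2} - 2592 x - 3888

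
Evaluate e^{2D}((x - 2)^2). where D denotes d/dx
x^{2}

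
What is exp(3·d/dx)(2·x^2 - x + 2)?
2 x^{2} + 11 x + 17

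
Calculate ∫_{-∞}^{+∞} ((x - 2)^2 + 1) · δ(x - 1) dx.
2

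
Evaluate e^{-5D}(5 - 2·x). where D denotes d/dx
15 - 2 x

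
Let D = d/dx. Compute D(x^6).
6 x^{5}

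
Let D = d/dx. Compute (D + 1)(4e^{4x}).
20 e^{4 x}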